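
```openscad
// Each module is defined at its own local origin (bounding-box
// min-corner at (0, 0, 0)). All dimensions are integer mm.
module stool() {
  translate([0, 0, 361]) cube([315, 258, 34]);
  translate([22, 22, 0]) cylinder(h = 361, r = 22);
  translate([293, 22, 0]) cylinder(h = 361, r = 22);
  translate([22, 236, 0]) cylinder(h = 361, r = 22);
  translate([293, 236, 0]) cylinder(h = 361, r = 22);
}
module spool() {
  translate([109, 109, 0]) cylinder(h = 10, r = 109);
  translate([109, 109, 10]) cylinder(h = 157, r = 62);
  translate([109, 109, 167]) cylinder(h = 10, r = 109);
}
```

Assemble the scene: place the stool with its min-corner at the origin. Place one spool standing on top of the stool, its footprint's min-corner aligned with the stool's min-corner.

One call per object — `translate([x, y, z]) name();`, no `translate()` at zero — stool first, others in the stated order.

stool();
translate([0, 0, 395]) spool();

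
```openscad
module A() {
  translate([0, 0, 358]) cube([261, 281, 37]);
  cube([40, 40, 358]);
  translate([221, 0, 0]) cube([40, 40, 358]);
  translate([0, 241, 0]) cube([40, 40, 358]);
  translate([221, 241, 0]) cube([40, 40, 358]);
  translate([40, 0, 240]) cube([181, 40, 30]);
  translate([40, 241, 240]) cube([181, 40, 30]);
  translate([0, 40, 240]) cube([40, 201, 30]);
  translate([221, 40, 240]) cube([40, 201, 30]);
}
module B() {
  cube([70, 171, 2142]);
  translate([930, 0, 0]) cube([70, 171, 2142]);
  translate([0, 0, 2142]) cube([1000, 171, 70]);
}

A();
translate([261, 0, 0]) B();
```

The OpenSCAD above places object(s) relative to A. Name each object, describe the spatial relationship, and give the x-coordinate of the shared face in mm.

The stool's +x face and the door frame's −x face are both at x = 261 mm.

A is a stool. B is a door frame. The door frame is against the stool's +x side, with their −y faces flush. The x-coordinate of the shared face is 261 mm.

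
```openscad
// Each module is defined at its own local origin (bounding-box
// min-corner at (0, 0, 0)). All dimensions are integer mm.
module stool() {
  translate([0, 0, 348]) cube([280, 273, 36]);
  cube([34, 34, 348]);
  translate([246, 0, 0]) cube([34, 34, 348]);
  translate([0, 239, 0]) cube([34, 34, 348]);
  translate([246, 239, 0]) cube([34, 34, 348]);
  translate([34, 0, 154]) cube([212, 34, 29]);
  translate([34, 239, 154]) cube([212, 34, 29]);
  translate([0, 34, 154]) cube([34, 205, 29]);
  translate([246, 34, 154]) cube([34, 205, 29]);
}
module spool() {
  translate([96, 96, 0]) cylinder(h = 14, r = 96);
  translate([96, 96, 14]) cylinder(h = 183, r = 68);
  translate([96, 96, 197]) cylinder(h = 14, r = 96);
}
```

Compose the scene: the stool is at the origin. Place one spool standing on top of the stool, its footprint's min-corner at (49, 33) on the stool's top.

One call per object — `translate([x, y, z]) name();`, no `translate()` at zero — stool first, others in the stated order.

stool();
translate([49, 33, 384]) spool();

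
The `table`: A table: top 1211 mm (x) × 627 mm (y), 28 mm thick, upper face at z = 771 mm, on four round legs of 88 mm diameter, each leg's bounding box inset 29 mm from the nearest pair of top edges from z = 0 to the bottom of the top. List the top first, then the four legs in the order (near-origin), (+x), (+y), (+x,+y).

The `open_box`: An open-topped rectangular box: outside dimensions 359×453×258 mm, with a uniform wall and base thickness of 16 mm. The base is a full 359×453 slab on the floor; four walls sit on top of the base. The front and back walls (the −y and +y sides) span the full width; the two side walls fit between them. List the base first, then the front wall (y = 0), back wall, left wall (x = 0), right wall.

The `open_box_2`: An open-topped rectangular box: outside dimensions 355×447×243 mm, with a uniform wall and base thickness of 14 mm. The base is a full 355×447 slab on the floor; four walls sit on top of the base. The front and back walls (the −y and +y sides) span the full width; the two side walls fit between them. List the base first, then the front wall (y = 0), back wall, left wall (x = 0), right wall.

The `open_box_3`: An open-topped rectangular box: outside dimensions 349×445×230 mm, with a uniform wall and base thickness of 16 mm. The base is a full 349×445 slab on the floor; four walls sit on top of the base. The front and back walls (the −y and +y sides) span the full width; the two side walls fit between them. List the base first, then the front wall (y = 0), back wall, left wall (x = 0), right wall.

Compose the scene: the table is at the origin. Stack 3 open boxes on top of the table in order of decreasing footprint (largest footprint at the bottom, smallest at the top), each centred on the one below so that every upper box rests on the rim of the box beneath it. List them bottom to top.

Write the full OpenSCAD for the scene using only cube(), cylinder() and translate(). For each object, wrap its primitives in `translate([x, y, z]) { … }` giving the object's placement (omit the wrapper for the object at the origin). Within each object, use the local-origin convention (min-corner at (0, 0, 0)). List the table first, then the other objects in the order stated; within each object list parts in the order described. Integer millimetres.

translate([0, 0, 743]) cube([1211, 627, 28]);
translate([73, 73, 0]) cylinder(h = 743, r = 44);
translate([1138, 73, 0]) cylinder(h = 743, r = 44);
translate([73, 554, 0]) cylinder(h = 743, r = 44);
translate([1138, 554, 0]) cylinder(h = 743, r = 44);
translate([426, 87, 771]) {
  cube([359, 453, 16]);
  translate([0, 0, 16]) cube([359, 16, 242]);
  translate([0, 437, 16]) cube([359, 16, 242]);
  translate([0, 16, 16]) cube([16, 421, 242]);
  translate([343, 16, 16]) cube([16, 421, 242]);
}
translate([428, 90, 1029]) {
  cube([355, 447, 14]);
  translate([0, 0, 14]) cube([355, 14, 229]);
  translate([0, 433, 14]) cube([355, 14, 229]);
  translate([0, 14, 14]) cube([14, 419, 229]);
  translate([341, 14, 14]) cube([14, 419, 229]);
}
translate([431, 91, 1272]) {
  cube([349, 445, 16]);
  translate([0, 0, 16]) cube([349, 16, 214]);
  translate([0, 429, 16]) cube([349, 16, 214]);
  translate([0, 16, 16]) cube([16, 413, 214]);
  translate([333, 16, 16]) cube([16, 413, 214]);
}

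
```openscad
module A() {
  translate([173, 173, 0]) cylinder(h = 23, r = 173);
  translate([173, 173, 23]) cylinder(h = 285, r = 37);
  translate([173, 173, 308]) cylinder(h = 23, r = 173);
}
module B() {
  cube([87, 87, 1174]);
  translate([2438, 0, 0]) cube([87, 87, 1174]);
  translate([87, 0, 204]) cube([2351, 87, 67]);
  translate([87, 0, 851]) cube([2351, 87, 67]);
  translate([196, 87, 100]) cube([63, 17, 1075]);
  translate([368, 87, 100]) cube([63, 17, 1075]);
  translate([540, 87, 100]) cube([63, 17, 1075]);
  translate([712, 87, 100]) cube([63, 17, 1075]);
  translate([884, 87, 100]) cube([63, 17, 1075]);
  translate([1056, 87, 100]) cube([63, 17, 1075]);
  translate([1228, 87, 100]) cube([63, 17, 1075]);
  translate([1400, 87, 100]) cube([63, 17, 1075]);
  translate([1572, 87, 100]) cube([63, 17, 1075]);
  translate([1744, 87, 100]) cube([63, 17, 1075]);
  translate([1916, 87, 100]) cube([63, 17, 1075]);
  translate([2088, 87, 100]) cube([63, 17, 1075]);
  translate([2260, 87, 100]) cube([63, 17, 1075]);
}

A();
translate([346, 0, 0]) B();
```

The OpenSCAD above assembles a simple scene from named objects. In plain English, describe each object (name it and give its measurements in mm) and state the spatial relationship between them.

A is a spool: two coaxial disc flanges of radius 173 mm and thickness 23 mm, joined by a core cylinder of radius 37 mm and height 285 mm. The lower flange rests on z = 0 and the three cylinders share a vertical axis.

B is a fence section. Two 87×87 mm posts, 1174 mm tall, stand on the floor with a clear span of 2351 mm between their inner faces. Two horizontal rails of 87×67 mm section span the gap between the posts with their undersides at z = 204 mm and z = 851 mm, flush with the posts' −y face. 13 pickets, each 63 mm wide, 17 mm thick and 1075 mm tall, are fixed to the +y face of the rails with their bottoms at z = 100 mm, evenly spaced across the span with equal gaps (rounded down to the nearest mm) at the −x end and between each pair — any rounding remainder accumulates at the +x end.

The fence section is against the spool's +x side, with their −y faces flush.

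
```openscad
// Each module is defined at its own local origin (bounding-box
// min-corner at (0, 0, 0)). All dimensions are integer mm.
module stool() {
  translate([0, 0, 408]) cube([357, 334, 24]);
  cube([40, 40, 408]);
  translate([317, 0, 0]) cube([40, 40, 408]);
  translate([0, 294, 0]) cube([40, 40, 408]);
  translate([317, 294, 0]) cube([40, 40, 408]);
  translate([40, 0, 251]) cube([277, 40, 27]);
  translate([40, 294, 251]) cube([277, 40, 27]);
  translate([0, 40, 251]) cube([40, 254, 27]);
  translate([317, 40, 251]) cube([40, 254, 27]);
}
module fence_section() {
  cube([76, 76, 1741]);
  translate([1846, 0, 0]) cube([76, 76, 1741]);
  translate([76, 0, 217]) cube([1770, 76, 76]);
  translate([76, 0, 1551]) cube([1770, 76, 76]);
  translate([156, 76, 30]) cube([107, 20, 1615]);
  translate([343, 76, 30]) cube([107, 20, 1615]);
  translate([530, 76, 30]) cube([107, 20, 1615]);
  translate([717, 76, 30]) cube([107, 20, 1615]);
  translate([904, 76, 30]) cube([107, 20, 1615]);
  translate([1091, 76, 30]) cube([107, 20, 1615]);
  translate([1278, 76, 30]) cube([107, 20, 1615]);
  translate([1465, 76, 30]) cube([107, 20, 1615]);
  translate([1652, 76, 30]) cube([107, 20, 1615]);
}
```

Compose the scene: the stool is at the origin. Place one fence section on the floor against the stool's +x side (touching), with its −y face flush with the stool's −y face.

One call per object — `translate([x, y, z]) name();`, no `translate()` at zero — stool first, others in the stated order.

stool();
translate([357, 0, 0]) fence_section();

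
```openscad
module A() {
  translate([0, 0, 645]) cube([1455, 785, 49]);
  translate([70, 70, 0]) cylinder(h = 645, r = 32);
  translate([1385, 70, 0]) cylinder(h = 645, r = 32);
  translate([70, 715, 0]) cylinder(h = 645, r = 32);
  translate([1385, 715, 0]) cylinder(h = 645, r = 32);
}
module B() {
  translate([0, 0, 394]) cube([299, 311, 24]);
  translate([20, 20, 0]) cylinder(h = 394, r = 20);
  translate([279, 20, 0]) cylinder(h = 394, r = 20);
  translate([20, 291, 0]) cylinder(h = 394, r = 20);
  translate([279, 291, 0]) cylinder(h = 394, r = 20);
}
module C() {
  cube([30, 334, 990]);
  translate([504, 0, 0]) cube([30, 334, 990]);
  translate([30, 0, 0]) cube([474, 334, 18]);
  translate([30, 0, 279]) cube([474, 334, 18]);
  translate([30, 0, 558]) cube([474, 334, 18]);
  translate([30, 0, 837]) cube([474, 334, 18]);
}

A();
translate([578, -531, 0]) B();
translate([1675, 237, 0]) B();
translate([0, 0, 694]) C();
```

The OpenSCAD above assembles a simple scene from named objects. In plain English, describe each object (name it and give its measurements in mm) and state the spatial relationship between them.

A is a rectangular dining table. The top is 1455×785×49 mm with its upper surface at z = 694 mm. It stands on four round legs of 64 mm diameter, each leg's bounding box inset 38 mm from the nearest pair of top edges, running from the floor to the underside of the top.

B is a simple wooden stool: a rectangular seat 299 mm (x) by 311 mm (y), 24 mm thick, top face at z = 418 mm, on four round legs, each 40 mm in diameter. The legs rest on z = 0, each leg's axis is inset half a diameter from the nearest pair of seat edges (so the leg's bounding box is flush with the corner).

C is an open bookshelf. Two side panels, each 30 mm thick, 334 mm deep and 990 mm tall, stand 534 mm apart (outside-to-outside). Between them sit 4 shelves, each 18 mm thick and 334 mm deep, spanning the full gap between the sides. The bottom shelf rests on the floor (its underside at z = 0) and the clear gap between one shelf's top and the next shelf's underside is 261 mm.

Two stools sit around the table at the −y, +x sides. The bookshelf is on top of the table.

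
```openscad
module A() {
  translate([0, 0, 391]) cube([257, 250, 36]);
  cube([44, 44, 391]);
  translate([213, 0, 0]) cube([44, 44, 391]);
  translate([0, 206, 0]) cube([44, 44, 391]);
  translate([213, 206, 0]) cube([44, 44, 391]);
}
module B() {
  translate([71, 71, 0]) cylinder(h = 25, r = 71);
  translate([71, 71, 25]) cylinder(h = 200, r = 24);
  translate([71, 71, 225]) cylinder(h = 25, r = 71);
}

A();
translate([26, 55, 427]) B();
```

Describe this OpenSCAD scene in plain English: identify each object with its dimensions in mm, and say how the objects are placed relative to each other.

A is a four-legged stool. The seat is a 257×250×36 mm slab whose top surface is at z = 427 mm; four square legs, each 44×44 mm in cross-section, run from the floor (z = 0) to the underside of the seat, each flush with a corner of the seat.

B is a spool: two coaxial disc flanges of radius 71 mm and thickness 25 mm, joined by a core cylinder of radius 24 mm and height 200 mm. The lower flange rests on z = 0 and the three cylinders share a vertical axis.

The spool is on top of the stool.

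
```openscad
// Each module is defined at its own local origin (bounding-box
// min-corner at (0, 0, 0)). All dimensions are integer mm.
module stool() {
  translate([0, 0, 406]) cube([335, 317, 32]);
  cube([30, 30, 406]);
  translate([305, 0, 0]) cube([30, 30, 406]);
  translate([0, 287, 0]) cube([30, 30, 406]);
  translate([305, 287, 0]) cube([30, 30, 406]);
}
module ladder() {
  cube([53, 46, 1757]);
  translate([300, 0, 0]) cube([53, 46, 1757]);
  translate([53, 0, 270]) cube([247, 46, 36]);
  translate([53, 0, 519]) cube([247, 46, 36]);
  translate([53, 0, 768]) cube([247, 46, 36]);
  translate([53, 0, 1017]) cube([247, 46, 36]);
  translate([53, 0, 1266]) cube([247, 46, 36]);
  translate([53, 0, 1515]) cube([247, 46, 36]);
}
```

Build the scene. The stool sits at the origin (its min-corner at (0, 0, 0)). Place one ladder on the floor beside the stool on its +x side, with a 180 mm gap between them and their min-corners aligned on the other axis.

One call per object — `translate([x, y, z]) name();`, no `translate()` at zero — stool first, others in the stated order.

stool();
translate([515, 0, 0]) ladder();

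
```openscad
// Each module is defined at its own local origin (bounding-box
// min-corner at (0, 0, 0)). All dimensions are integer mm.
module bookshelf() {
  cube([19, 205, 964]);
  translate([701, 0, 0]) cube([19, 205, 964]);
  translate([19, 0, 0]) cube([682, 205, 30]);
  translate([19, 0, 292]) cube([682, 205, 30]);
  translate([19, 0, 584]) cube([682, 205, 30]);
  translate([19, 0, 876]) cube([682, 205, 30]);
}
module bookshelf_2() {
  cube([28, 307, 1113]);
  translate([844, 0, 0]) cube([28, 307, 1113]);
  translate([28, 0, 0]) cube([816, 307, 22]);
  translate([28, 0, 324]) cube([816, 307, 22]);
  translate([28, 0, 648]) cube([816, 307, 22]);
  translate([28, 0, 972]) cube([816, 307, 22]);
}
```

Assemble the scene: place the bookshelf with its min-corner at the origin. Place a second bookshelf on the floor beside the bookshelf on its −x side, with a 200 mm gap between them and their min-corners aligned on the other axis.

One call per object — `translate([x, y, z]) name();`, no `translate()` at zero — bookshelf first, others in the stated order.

bookshelf();
translate([-1072, 0, 0]) bookshelf_2();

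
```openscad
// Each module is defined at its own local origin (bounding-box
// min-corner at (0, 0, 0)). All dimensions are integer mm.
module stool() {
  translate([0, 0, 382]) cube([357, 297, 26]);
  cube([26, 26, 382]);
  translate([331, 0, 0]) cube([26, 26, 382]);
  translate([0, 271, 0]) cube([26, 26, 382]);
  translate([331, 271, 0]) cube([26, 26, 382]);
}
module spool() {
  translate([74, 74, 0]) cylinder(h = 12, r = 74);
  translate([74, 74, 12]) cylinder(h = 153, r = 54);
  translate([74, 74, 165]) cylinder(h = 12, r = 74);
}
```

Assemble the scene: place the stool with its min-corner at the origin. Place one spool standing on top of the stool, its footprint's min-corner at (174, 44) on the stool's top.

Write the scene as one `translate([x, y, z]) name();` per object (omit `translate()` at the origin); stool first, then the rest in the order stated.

stool();
translate([174, 44, 408]) spool();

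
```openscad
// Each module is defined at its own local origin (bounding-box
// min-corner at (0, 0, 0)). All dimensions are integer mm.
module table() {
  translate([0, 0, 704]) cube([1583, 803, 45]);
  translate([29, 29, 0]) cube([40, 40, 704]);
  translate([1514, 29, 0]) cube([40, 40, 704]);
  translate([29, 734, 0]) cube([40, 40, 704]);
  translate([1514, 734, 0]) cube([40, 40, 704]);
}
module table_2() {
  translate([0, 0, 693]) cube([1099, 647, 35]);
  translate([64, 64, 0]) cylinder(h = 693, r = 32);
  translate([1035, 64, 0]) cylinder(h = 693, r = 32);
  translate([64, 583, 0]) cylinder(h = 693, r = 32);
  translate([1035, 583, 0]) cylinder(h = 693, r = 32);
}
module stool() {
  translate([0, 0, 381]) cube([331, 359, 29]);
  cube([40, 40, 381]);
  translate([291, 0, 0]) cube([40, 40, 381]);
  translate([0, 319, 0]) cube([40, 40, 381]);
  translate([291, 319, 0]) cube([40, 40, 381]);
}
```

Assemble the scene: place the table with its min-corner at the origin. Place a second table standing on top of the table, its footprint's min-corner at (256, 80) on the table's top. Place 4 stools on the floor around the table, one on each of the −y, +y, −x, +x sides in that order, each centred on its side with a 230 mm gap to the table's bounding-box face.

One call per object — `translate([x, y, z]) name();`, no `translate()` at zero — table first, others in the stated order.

table();
translate([256, 80, 749]) table_2();
translate([626, -589, 0]) stool();
translate([626, 1033, 0]) stool();
translate([-561, 222, 0]) stool();
translate([1813, 222, 0]) stool();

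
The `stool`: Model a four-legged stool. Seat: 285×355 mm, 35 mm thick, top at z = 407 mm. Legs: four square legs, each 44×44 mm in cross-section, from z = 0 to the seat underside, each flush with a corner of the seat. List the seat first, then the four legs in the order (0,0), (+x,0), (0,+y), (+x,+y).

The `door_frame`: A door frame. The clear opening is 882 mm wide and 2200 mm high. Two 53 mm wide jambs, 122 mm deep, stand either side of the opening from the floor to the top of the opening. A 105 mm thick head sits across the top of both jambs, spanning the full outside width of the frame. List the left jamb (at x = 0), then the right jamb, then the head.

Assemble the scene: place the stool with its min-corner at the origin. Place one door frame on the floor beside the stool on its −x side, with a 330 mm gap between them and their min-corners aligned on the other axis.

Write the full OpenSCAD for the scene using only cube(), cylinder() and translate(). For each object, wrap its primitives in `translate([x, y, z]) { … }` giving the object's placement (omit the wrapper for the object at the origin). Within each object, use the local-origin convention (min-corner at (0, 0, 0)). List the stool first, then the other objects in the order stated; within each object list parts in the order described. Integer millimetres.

translate([0, 0, 372]) cube([285, 355, 35]);
cube([44, 44, 372]);
translate([241, 0, 0]) cube([44, 44, 372]);
translate([0, 311, 0]) cube([44, 44, 372]);
translate([241, 311, 0]) cube([44, 44, 372]);
translate([-1318, 0, 0]) {
  cube([53, 122, 2200]);
  translate([935, 0, 0]) cube([53, 122, 2200]);
  translate([0, 0, 2200]) cube([988, 122, 105]);
}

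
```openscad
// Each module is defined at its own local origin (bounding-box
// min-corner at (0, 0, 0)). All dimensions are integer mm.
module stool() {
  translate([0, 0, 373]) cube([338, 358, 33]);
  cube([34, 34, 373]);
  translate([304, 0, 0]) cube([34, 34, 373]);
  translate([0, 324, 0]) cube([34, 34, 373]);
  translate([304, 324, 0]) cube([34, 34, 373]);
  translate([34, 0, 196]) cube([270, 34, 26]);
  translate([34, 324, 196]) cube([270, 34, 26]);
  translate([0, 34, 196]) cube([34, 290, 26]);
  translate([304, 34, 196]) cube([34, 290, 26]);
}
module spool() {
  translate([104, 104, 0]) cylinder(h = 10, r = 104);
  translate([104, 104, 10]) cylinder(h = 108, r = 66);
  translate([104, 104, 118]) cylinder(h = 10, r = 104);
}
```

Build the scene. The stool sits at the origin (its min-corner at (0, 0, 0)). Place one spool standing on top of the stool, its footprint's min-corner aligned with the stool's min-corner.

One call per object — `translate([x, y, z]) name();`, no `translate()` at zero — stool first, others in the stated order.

stool();
translate([0, 0, 406]) spool();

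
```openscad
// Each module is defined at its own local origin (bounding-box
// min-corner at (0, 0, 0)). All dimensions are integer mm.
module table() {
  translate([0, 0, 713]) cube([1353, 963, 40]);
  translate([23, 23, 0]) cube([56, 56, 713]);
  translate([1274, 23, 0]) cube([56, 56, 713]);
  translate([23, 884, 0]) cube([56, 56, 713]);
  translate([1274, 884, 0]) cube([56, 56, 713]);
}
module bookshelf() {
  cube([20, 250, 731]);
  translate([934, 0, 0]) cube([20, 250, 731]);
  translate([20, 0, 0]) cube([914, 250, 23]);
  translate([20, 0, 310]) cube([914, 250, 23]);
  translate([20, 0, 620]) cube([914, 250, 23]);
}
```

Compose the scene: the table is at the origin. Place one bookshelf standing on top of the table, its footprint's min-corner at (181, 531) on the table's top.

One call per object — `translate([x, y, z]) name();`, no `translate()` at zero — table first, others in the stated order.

table();
translate([181, 531, 753]) bookshelf();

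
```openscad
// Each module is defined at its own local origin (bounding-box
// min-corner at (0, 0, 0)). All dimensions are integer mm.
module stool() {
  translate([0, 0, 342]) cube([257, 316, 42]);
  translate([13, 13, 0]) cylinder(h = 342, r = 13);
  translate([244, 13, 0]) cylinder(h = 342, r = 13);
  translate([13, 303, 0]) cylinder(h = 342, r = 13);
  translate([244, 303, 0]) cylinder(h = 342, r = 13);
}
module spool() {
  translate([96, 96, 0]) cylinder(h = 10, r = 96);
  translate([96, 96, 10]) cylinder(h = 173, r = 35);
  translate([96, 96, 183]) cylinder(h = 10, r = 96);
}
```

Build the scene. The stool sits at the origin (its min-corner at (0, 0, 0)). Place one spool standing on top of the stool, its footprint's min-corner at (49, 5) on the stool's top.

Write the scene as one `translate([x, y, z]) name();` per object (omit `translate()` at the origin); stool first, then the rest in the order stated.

stool();
translate([49, 5, 384]) spool();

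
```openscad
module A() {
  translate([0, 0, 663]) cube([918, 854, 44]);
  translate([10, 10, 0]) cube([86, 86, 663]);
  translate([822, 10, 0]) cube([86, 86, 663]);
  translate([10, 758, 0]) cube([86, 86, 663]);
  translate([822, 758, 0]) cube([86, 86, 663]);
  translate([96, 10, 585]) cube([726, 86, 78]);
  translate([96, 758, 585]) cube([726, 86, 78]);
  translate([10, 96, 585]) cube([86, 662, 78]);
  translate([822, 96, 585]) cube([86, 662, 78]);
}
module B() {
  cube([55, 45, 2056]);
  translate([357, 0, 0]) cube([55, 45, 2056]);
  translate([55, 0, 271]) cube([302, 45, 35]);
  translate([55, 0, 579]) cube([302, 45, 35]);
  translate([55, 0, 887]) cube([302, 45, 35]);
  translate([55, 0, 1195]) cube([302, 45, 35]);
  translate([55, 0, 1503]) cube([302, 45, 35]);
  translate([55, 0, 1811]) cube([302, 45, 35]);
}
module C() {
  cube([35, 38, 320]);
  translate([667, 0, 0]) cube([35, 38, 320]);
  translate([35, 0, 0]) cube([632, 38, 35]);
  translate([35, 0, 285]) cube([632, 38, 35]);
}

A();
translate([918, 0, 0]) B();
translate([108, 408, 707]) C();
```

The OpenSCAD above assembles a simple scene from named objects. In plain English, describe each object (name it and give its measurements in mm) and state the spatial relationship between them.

A is a table: top 918 mm (x) × 854 mm (y), 44 mm thick, upper face at z = 707 mm, on four 86×86 mm square legs, each inset 10 mm from the nearest pair of top edges, running from z = 0 to the bottom of the top. Four apron rails, 86 mm thick and 78 mm tall, run between adjacent legs with their top edges flush with the underside of the top and their outer faces flush with the legs' outer faces.

B is a straight ladder. Two 55×45 mm vertical rails, 2056 mm tall, stand 412 mm apart (outside-to-outside) with their front faces coplanar on the −y side. 6 rungs, each 45 mm deep and 35 mm tall, span between the inner faces of the rails, front faces flush with the rails. The lowest rung's underside is at z = 271 mm and rungs are spaced 308 mm apart (underside to underside).

C is a rectangular picture frame lying in the x–z plane (depth along y). The opening is 632 mm wide (x) by 250 mm tall (z), surrounded by a border 35 mm wide on all four sides. The frame is 38 mm deep and is made of two full-height vertical stiles with two horizontal rails fitted between them.

The ladder is against the table's +x side, with their −y faces flush. The picture frame is on top of the table, centred.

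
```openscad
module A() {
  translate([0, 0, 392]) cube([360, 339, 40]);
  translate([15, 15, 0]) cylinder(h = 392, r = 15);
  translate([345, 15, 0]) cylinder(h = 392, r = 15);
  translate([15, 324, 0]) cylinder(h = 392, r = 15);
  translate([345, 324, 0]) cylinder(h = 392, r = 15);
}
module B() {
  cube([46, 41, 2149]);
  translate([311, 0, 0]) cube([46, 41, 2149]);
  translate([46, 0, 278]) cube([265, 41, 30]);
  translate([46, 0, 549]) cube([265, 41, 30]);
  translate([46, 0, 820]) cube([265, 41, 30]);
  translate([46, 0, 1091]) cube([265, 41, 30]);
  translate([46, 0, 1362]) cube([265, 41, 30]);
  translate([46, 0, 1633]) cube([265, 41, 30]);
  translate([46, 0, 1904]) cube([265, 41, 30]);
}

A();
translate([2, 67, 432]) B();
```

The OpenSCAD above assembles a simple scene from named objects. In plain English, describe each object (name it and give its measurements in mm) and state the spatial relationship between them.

A is a four-legged stool. The seat is a 360×339×40 mm slab whose top surface is at z = 432 mm; four round legs, each 30 mm in diameter, run from the floor (z = 0) to the underside of the seat, each leg's axis is inset half a diameter from the nearest pair of seat edges (so the leg's bounding box is flush with the corner).

B is a straight ladder. Two 46×41 mm vertical rails, 2149 mm tall, stand 357 mm apart (outside-to-outside) with their front faces coplanar on the −y side. 7 rungs, each 41 mm deep and 30 mm tall, span between the inner faces of the rails, front faces flush with the rails. The lowest rung's underside is at z = 278 mm and rungs are spaced 271 mm apart (underside to underside).

The ladder is on top of the stool.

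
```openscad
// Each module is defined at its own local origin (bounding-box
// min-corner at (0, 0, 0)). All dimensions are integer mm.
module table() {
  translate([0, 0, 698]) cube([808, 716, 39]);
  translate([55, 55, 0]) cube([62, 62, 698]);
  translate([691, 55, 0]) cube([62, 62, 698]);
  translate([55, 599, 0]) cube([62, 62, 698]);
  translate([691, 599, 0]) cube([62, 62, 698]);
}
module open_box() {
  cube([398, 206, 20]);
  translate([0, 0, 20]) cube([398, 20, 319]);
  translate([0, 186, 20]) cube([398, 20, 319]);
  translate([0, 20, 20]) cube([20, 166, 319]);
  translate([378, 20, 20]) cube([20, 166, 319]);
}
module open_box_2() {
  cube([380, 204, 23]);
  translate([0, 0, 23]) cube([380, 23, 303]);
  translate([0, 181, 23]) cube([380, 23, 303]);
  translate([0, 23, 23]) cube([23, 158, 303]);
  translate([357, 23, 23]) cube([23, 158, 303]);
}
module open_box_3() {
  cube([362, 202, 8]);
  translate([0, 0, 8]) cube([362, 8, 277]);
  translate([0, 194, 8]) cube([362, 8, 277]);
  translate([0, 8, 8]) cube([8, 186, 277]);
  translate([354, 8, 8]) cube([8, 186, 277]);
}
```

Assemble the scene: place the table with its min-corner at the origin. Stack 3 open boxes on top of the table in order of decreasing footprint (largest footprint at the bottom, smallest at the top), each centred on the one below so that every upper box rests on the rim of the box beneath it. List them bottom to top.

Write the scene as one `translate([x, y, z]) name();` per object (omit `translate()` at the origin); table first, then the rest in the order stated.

table();
translate([205, 255, 737]) open_box();
translate([214, 256, 1076]) open_box_2();
translate([223, 257, 1402]) open_box_3();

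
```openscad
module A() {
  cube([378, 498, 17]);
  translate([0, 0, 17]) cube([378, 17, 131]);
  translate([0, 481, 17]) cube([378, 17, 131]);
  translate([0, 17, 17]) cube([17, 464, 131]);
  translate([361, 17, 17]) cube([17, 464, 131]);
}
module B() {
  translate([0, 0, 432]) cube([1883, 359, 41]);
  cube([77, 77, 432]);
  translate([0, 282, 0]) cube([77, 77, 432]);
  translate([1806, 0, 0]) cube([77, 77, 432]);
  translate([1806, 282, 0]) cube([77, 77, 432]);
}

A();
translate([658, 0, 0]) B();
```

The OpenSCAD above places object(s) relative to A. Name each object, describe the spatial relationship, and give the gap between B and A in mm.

A is an open box. B is a bench. The bench is on the floor beside the open box on its +x side. The gap between the bench and the open box is 280 mm.

The bench's nearest face is 280 mm from the open box's +x face.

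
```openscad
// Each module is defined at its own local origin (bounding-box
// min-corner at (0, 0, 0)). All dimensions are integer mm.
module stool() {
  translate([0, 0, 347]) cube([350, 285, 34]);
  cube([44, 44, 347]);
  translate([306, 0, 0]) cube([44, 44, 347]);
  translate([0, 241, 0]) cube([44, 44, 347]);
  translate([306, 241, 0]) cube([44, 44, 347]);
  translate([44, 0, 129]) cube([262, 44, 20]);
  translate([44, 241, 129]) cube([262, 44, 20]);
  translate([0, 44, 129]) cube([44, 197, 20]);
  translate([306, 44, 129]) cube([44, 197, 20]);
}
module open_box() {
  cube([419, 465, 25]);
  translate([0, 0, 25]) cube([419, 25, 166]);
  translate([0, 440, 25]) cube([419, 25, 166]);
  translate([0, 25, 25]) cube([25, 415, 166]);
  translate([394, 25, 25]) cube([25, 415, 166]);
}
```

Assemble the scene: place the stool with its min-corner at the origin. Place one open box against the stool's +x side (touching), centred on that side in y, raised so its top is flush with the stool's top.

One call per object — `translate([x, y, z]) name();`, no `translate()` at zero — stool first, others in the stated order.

stool();
translate([350, -90, 190]) open_box();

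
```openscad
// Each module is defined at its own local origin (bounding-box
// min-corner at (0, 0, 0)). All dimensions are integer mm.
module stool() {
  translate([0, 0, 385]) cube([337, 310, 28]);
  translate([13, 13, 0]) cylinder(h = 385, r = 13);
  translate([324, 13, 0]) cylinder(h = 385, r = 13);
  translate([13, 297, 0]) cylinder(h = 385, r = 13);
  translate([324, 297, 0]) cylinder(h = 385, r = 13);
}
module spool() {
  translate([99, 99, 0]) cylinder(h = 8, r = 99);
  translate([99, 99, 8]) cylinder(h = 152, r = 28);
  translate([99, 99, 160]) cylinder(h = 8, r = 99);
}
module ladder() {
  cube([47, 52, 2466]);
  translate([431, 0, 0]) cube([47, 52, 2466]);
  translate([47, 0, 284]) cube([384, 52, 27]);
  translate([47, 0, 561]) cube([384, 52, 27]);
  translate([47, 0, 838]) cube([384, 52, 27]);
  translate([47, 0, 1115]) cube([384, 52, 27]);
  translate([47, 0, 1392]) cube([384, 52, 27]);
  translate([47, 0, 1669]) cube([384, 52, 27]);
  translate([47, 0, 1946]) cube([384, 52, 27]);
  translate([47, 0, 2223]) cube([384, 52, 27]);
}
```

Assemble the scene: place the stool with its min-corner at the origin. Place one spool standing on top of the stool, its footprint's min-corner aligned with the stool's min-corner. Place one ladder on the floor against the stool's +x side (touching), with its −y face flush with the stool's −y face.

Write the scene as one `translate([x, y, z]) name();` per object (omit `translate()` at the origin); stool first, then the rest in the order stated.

stool();
translate([0, 0, 413]) spool();
translate([337, 0, 0]) ladder();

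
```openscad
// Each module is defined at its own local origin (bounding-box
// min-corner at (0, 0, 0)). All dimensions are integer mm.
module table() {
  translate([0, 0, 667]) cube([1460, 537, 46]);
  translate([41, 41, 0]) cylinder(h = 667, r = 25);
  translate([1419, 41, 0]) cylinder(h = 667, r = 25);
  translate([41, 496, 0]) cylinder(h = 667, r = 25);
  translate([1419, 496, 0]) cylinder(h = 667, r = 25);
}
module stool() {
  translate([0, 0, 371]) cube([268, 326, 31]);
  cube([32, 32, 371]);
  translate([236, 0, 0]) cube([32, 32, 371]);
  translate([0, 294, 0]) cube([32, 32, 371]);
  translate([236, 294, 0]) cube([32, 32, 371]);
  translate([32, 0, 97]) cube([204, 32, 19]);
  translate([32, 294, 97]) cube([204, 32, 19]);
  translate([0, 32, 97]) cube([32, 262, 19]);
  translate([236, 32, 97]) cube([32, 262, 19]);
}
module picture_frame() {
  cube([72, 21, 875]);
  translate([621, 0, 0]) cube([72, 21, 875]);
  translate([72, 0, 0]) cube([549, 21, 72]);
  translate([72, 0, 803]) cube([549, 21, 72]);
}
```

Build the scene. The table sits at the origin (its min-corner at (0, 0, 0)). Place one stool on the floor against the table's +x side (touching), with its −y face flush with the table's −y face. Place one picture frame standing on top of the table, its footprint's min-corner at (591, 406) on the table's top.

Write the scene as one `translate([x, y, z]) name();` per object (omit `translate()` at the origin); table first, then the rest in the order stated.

table();
translate([1460, 0, 0]) stool();
translate([591, 406, 713]) picture_frame();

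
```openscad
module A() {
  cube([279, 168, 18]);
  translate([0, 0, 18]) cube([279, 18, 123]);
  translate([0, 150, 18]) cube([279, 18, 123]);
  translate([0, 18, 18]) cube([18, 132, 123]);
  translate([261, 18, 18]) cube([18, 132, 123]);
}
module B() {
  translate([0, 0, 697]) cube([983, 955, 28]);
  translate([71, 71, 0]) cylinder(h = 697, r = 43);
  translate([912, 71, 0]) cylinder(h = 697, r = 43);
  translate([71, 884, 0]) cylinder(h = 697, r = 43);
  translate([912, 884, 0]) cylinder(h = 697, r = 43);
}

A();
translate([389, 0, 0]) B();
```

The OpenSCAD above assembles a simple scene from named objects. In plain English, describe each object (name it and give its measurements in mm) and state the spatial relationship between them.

A is an open storage box with external size 279×168×141 mm and wall thickness 18 mm (the base is also 18 mm thick). The base covers the whole footprint; the four walls stand on the base, with the y-facing walls full-width and the x-facing walls fitting between their inner faces.

B is a table with a 983×955 mm rectangular top, 28 mm thick, top surface at z = 725 mm, supported by four round legs of 86 mm diameter, each leg's bounding box inset 28 mm from the nearest pair of top edges, running from the floor.

The table is on the floor beside the open box on its +x side.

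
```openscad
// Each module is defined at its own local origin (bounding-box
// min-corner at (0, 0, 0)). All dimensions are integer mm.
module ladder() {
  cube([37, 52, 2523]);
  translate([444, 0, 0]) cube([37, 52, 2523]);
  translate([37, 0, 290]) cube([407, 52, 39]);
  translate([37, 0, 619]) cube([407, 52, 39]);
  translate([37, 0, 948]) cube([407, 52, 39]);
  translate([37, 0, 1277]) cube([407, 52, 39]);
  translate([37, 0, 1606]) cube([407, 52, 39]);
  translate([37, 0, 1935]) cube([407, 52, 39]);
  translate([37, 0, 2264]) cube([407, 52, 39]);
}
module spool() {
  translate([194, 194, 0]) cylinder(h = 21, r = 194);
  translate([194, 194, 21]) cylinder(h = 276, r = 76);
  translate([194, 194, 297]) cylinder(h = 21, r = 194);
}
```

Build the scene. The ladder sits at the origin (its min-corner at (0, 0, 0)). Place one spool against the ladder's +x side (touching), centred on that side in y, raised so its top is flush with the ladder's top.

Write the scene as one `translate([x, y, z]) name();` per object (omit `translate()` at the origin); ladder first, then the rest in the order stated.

ladder();
translate([481, -168, 2205]) spool();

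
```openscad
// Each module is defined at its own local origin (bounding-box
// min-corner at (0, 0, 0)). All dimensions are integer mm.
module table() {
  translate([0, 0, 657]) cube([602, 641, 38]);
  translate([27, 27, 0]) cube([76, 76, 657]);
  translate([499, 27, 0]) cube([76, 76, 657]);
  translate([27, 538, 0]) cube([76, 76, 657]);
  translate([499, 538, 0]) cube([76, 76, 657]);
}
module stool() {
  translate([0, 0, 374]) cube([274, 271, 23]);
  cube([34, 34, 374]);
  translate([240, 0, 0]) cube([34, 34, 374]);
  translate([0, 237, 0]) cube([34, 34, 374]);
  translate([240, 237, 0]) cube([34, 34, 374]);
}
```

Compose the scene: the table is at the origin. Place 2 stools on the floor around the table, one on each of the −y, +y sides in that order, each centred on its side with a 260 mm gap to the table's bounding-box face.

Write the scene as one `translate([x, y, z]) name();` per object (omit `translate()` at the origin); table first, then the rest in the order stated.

table();
translate([164, -531, 0]) stool();
translate([164, 901, 0]) stool();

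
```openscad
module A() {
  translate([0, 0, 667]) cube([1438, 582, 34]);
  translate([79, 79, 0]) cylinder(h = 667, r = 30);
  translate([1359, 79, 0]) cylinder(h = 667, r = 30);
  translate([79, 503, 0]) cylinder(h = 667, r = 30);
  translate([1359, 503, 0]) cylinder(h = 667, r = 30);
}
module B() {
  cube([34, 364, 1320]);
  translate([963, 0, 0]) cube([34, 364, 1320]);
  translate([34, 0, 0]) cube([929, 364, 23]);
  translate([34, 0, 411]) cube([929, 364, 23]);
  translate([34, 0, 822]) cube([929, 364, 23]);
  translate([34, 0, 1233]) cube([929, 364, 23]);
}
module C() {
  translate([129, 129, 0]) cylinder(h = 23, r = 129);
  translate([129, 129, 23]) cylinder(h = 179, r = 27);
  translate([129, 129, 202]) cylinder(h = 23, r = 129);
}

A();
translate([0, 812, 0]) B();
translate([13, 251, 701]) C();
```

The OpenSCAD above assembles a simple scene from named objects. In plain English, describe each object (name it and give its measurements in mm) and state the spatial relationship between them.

A is a table: top 1438 mm (x) × 582 mm (y), 34 mm thick, upper face at z = 701 mm, on four round legs of 60 mm diameter, each leg's bounding box inset 49 mm from the nearest pair of top edges, running from z = 0 to the bottom of the top.

B is an open bookshelf. Two side panels, each 34 mm thick, 364 mm deep and 1320 mm tall, stand 997 mm apart (outside-to-outside). Between them sit 4 shelves, each 23 mm thick and 364 mm deep, spanning the full gap between the sides. The bottom shelf rests on the floor (its underside at z = 0) and the clear gap between one shelf's top and the next shelf's underside is 388 mm.

C is a spool: two coaxial disc flanges of radius 129 mm and thickness 23 mm, joined by a core cylinder of radius 27 mm and height 179 mm. The lower flange rests on z = 0 and the three cylinders share a vertical axis.

The bookshelf is on the floor beside the table on its +y side. The spool is on top of the table.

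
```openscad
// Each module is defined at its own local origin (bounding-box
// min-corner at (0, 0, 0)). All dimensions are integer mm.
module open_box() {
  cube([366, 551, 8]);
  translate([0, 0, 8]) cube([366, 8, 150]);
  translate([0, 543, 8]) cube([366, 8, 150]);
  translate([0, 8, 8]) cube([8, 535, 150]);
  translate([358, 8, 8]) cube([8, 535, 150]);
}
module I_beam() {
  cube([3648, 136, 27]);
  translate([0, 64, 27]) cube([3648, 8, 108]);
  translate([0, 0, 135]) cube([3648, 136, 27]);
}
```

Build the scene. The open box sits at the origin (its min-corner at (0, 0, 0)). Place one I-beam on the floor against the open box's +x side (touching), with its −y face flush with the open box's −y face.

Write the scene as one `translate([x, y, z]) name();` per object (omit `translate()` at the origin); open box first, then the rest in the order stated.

open_box();
translate([366, 0, 0]) I_beam();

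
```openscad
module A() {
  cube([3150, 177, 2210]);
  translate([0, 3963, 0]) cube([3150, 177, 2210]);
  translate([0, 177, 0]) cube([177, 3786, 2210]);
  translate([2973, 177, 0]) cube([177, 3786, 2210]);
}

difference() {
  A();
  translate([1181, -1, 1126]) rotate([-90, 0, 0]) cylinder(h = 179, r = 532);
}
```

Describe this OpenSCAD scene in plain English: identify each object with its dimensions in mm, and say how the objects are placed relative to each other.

A is the wall frame of a small rectangular building: four walls, each 2210 mm tall and 177 mm thick, enclosing a footprint 3150 mm (x) by 4140 mm (y) outside-to-outside, with no floor or roof. The front and back walls (the −y and +y sides) span the full width; the two side walls fit between them.

The house frame has a circular hole of radius 532 mm through its front wall, centred at (x = 1181, z = 1126).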